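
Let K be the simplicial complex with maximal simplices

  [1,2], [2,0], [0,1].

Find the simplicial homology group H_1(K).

Order the vertices as 0 < 1 < 2. Listing each simplex with vertices in this order, K has dimension 1 with simplices:

  0-simplices (3): [0], [1], [2]
  1-simplices (3): [0,1], [0,2], [1,2]

so the chain groups are C_0 ≅ Z^3, C_1 ≅ Z^3.

Boundary ∂_1: C_1 → C_0 is given by ∂[p,q] = [q] − [p]. For instance
  ∂[1,2] = [2] − [1].
This gives a 3×3 integer matrix of rank 2; reducing to Smith normal form yields diagonal entries (1,1).

From H_k ≅ ker(∂_k) / im(∂_{k+1}) we obtain:

  H_1: rank ker ∂_1 − rank ∂_2 = (3 − 2) − 0 = 1, and there is no ∂_2, so H_1 ≅ Z.

H_1 ≅ Z.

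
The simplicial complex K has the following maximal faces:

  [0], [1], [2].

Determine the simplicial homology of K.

H_0 = Z^3.

Take the total order 0 < 1 < 2 on the vertex set. Then K (dimension 0) consists of the simplices:

  0-simplices (3): [0], [1], [2]

giving chain groups C_0 ≅ Z^3.

From H_k ≅ ker(∂_k) / im(∂_{k+1}) we obtain:

  H_0: rank C_0 − rank ∂_1 = 3 − 0 = 3, and there is no ∂_1, so H_0 ≅ Z^3.

(K is a triangulation of a set of 3 points.)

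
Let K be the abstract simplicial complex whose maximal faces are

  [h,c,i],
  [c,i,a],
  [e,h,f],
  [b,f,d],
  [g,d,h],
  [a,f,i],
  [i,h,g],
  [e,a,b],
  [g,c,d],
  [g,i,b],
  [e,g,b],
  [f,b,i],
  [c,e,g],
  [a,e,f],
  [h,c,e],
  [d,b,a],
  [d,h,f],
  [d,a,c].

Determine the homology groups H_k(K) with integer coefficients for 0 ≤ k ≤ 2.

K has 9 vertices, 27 edges, 18 triangles.
rank ∂_0 = 0, rank ∂_1 = 8 ⇒ b_0 = 9 − 0 − 8 = 1; all invariant factors of ∂_1 are 1 so no torsion. So H_0 = Z.
rank ∂_1 = 8, rank ∂_2 = 18 ⇒ b_1 = 27 − 8 − 18 = 1; ∂_2 has invariant factor(s) [2] giving torsion. So H_1 = Z × Z/2.
rank ∂_2 = 18, rank ∂_3 = 0 ⇒ b_2 = 18 − 18 − 0 = 0. So H_2 = 0.

H_0 = Z,  H_1 = Z × Z/2,  H_2 = 0.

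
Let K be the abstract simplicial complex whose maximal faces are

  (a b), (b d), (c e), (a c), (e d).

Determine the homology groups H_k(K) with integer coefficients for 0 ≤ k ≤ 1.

K has 5 vertices, 5 edges.
rank ∂_0 = 0, rank ∂_1 = 4 ⇒ b_0 = 5 − 0 − 4 = 1; all invariant factors of ∂_1 are 1 so no torsion. So H_0 = Z.
rank ∂_1 = 4, rank ∂_2 = 0 ⇒ b_1 = 5 − 4 − 0 = 1. So H_1 = Z.

H_0 ≅ Z,  H_1 ≅ Z.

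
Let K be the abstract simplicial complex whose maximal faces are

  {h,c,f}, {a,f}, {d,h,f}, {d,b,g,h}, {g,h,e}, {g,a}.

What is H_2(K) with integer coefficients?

H_2 = 0.

Order the vertices as a < b < c < d < e < f < g < h. Listing each simplex with vertices in this order, K has dimension 3 with simplices:

  0-simplices (8): a, b, c, d, e, f, g, h
  1-simplices (14): af, ag, bd, bg, bh, cf, ch, df, dg, dh, eg, eh, fh, gh
  2-simplices (7): bdg, bdh, bgh, cfh, dfh, dgh, egh
  3-simplices (1): bdgh

giving chain groups C_0 ≅ Z^8, C_1 ≅ Z^14, C_2 ≅ Z^7, C_3 ≅ Z^1.

Boundary ∂_1: C_1 → C_0 maps an edge to its endpoints' difference, ∂[p,q] = q − p. For instance
  ∂eh = h − e.
The resulting 8×14 matrix has rank 7, and its Smith normal form has invariant factors (1,1,1,1,1,1,1).

∂_2: C_2 → C_1 sends each 2-simplex [p,q,r] to [q,r] − [p,r] + [p,q]. For instance
  ∂egh = gh − eh + eg,
  ∂dgh = gh − dh + dg.
As a 14×7 matrix over Z this has rank 6, with invariant factors (1,1,1,1,1,1).

The boundary map ∂_3: C_3 → C_2 sends each 3-simplex σ to the alternating sum Σ_i (−1)^i (σ with its i-th vertex removed). For instance
  ∂bdgh = dgh − bgh + bdh − bdg.
The 7×1 boundary matrix has rank 1 and Smith normal form diag(1).

Now H_k = ker ∂_k / im ∂_{k+1}, so:

  H_2: rank ker ∂_2 − rank ∂_3 = (7 − 6) − 1 = 0, and the invariant factors of ∂_3 are all 1, so H_2 = 0.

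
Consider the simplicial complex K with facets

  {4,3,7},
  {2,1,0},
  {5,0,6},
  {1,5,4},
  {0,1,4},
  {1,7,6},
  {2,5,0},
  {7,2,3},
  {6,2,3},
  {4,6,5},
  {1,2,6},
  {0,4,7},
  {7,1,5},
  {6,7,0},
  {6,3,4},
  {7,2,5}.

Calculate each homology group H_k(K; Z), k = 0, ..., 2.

H_0 = Z,  H_1 = Z^2,  H_2 = Z.

Take the total order 0 < 1 < 2 < 3 < 4 < 5 < 6 < 7 on the vertex set. Then K (dimension 2) consists of the simplices:

  0-simplices (8): [0], [1], [2], [3], [4], [5], [6], [7]
  1-simplices (24): (24 of them)
  2-simplices (16): [0,1,2], [0,1,4], [0,2,5], [0,4,7], [0,5,6], [0,6,7], [1,2,6], [1,4,5], [1,5,7], [1,6,7], [2,3,6], [2,3,7], [2,5,7], [3,4,6], [3,4,7], [4,5,6]

so the chain groups are C_0 ≅ Z^8, C_1 ≅ Z^24, C_2 ≅ Z^16.

Boundary ∂_1: C_1 → C_0 sends each edge [p,q] (with p < q) to q − p. For instance
  ∂[4,6] = [6] − [4].
The 8×24 boundary matrix has rank 7 and Smith normal form diag(1,1,1,1,1,1,1).

Boundary ∂_2: C_2 → C_1 sends each 2-simplex [p,q,r] to [q,r] − [p,r] + [p,q]. For instance
  ∂[0,6,7] = [6,7] − [0,7] + [0,6],
  ∂[1,5,7] = [5,7] − [1,7] + [1,5].
The 24×16 boundary matrix has rank 15 and Smith normal form diag(1,1,1,1,1,1,1,1,1,1,1,1,1,1,1).

Now H_k = ker ∂_k / im ∂_{k+1}, so:

  H_0: rank C_0 − rank ∂_1 = 8 − 7 = 1, and the invariant factors of ∂_1 are all 1, so H_0 ≅ Z.
  H_1: rank ker ∂_1 − rank ∂_2 = (24 − 7) − 15 = 2, and the invariant factors of ∂_2 are all 1, so H_1 ≅ Z^2.
  H_2: rank ker ∂_2 − rank ∂_3 = (16 − 15) − 0 = 1, and there is no ∂_3, so H_2 ≅ Z.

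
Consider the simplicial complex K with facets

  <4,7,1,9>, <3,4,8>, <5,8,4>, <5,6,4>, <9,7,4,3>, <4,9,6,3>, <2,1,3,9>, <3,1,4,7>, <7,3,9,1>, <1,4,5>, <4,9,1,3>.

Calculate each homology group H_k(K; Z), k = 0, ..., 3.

H_0 ≅ Z,  H_1 = 0,  H_2 = 0,  H_3 ≅ Z.

Order the vertices as 1 < 2 < 3 < 4 < 5 < 6 < 7 < 8 < 9. Listing each simplex with vertices in this order, K has dimension 3 with simplices:

  0-simplices (9): [1], [2], [3], [4], [5], [6], [7], [8], [9]
  1-simplices (22): [1,2], [1,3], [1,4], [1,5], [1,7], [1,9], [2,3], [2,9], [3,4], [3,6], [3,7], [3,8], [3,9], [4,5], [4,6], [4,7], [4,8], [4,9], [5,6], [5,8], [6,9], [7,9]
  2-simplices (20): (20 of them)
  3-simplices (7): [1,2,3,9], [1,3,4,7], [1,3,4,9], [1,3,7,9], [1,4,7,9], [3,4,6,9], [3,4,7,9]

so the chain groups are C_0 ≅ Z^9, C_1 ≅ Z^22, C_2 ≅ Z^20, C_3 ≅ Z^7.

The boundary map ∂_1: C_1 → C_0 maps an edge to its endpoints' difference, ∂[p,q] = q − p. For instance
  ∂[4,7] = [7] − [4].
The 9×22 boundary matrix has rank 8 and Smith normal form diag(1,1,1,1,1,1,1,1).

The boundary map ∂_2: C_2 → C_1 acts by ∂[p,q,r] = [q,r] − [p,r] + [p,q]. For instance
  ∂[1,4,5] = [4,5] − [1,5] + [1,4],
  ∂[3,4,6] = [4,6] − [3,6] + [3,4].
This gives a 22×20 integer matrix of rank 14; reducing to Smith normal form yields diagonal entries (1,1,1,1,1,1,1,1,1,1,1,1,1,1).

∂_3: C_3 → C_2 sends each 3-simplex σ to the alternating sum Σ_i (−1)^i (σ with its i-th vertex removed). For instance
  ∂[1,3,4,7] = [3,4,7] − [1,4,7] + [1,3,7] − [1,3,4],
  ∂[1,4,7,9] = [4,7,9] − [1,7,9] + [1,4,9] − [1,4,7].
As a 20×7 matrix over Z this has rank 6, with invariant factors (1,1,1,1,1,1).

From H_k ≅ ker(∂_k) / im(∂_{k+1}) we obtain:

  H_0: rank C_0 − rank ∂_1 = 9 − 8 = 1, and the invariant factors of ∂_1 are all 1, so H_0 ≅ Z.
  H_1: rank ker ∂_1 − rank ∂_2 = (22 − 8) − 14 = 0, and the invariant factors of ∂_2 are all 1, so H_1 ≅ 0.
  H_2: rank ker ∂_2 − rank ∂_3 = (20 − 14) − 6 = 0, and the invariant factors of ∂_3 are all 1, so H_2 ≅ 0.
  H_3: rank ker ∂_3 − rank ∂_4 = (7 − 6) − 0 = 1, and there is no ∂_4, so H_3 ≅ Z.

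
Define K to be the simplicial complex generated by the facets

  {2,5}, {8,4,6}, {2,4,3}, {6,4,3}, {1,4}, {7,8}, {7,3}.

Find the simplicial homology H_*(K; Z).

H_0 = Z,  H_1 = Z,  H_2 = 0.

Order the vertices as 1 < 2 < 3 < 4 < 5 < 6 < 7 < 8. Listing each simplex with vertices in this order, K has dimension 2 with simplices:

  0-simplices (8): [1], [2], [3], [4], [5], [6], [7], [8]
  1-simplices (11): [1,4], [2,3], [2,4], [2,5], [3,4], [3,6], [3,7], [4,6], [4,8], [6,8], [7,8]
  2-simplices (3): [2,3,4], [3,4,6], [4,6,8]

giving chain groups C_0 ≅ Z^8, C_1 ≅ Z^11, C_2 ≅ Z^3.

∂_1: C_1 → C_0 maps an edge to its endpoints' difference, ∂[p,q] = q − p.
The 8×11 boundary matrix has rank 7 and Smith normal form diag(1,1,1,1,1,1,1).

The boundary map ∂_2: C_2 → C_1 maps a triangle to the signed sum of its edges. For instance
  ∂[4,6,8] = [6,8] − [4,8] + [4,6],
  ∂[2,3,4] = [3,4] − [2,4] + [2,3].
The 11×3 boundary matrix has rank 3 and Smith normal form diag(1,1,1).

Now H_k = ker ∂_k / im ∂_{k+1}, so:

  H_0: rank C_0 − rank ∂_1 = 8 − 7 = 1, and the invariant factors of ∂_1 are all 1, so H_0 = Z.
  H_1: rank ker ∂_1 − rank ∂_2 = (11 − 7) − 3 = 1, and the invariant factors of ∂_2 are all 1, so H_1 = Z.
  H_2: rank ker ∂_2 − rank ∂_3 = (3 − 3) − 0 = 0, and there is no ∂_3, so H_2 = 0.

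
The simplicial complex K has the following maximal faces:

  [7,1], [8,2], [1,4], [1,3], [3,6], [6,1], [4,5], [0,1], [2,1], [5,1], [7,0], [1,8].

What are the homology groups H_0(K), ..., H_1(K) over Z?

We work with the vertex ordering 0 < 1 < 2 < 3 < 4 < 5 < 6 < 7 < 8. The simplices of K, each written with vertices in increasing order, are:

  0-simplices (9): [0], [1], [2], [3], [4], [5], [6], [7], [8]
  1-simplices (12): [0,1], [0,7], [1,2], [1,3], [1,4], [1,5], [1,6], [1,7], [1,8], [2,8], [3,6], [4,5]

giving chain groups C_0 ≅ Z^9, C_1 ≅ Z^12.

The boundary map ∂_1: C_1 → C_0 maps an edge to its endpoints' difference, ∂[p,q] = q − p. For instance
  ∂[1,6] = [6] − [1].
As a 9×12 matrix over Z this has rank 8, with invariant factors (1,1,1,1,1,1,1,1).

Now H_k = ker ∂_k / im ∂_{k+1}, so:

  H_0: rank C_0 − rank ∂_1 = 9 − 8 = 1, and the invariant factors of ∂_1 are all 1, so H_0 ≅ Z.
  H_1: rank ker ∂_1 − rank ∂_2 = (12 − 8) − 0 = 4, and there is no ∂_2, so H_1 ≅ Z^4.

H_0 = Z,  H_1 = Z^4.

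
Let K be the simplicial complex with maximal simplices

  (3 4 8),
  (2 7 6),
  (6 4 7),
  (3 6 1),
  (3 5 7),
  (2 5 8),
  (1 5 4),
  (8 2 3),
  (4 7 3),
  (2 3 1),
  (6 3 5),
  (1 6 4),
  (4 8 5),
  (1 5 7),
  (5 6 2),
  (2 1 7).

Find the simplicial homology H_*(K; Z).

H_0 ≅ Z,  H_1 ≅ Z^2,  H_2 ≅ Z.

Take the total order 1 < 2 < 3 < 4 < 5 < 6 < 7 < 8 on the vertex set. Then K (dimension 2) consists of the simplices:

  0-simplices (8): [1], [2], [3], [4], [5], [6], [7], [8]
  1-simplices (24): (24 of them)
  2-simplices (16): [1,2,3], [1,2,7], [1,3,6], [1,4,5], [1,4,6], [1,5,7], [2,3,8], [2,5,6], [2,5,8], [2,6,7], [3,4,7], [3,4,8], [3,5,6], [3,5,7], [4,5,8], [4,6,7]

Hence C_0 ≅ Z^8, C_1 ≅ Z^24, C_2 ≅ Z^16.

The boundary map ∂_1: C_1 → C_0 is given by ∂[p,q] = [q] − [p]. For instance
  ∂[2,6] = [6] − [2].
The resulting 8×24 matrix has rank 7, and its Smith normal form has invariant factors (1,1,1,1,1,1,1).

The boundary map ∂_2: C_2 → C_1 acts by ∂[p,q,r] = [q,r] − [p,r] + [p,q]. For instance
  ∂[2,5,6] = [5,6] − [2,6] + [2,5],
  ∂[2,3,8] = [3,8] − [2,8] + [2,3].
The resulting 24×16 matrix has rank 15, and its Smith normal form has invariant factors (1,1,1,1,1,1,1,1,1,1,1,1,1,1,1).

Reading off H_k = ker ∂_k / im ∂_{k+1}:

  H_0: rank C_0 − rank ∂_1 = 8 − 7 = 1, and the invariant factors of ∂_1 are all 1, so H_0 = Z.
  H_1: rank ker ∂_1 − rank ∂_2 = (24 − 7) − 15 = 2, and the invariant factors of ∂_2 are all 1, so H_1 = Z^2.
  H_2: rank ker ∂_2 − rank ∂_3 = (16 − 15) − 0 = 1, and there is no ∂_3, so H_2 = Z.

As a check, the Euler characteristic is 8 − 24 + 16 = 0, which agrees with 1 − 2 + 1 = 0.
(K is a triangulation of the torus T^2.)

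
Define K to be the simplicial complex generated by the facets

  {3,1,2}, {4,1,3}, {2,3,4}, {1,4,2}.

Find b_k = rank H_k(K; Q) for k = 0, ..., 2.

Take the total order 1 < 2 < 3 < 4 on the vertex set. Then K (dimension 2) consists of the simplices:

  0-simplices (4): [1], [2], [3], [4]
  1-simplices (6): [1,2], [1,3], [1,4], [2,3], [2,4], [3,4]
  2-simplices (4): [1,2,3], [1,2,4], [1,3,4], [2,3,4]

so the chain groups are C_0 ≅ Z^4, C_1 ≅ Z^6, C_2 ≅ Z^4.

∂_1: C_1 → C_0 maps an edge to its endpoints' difference, ∂[p,q] = q − p. For instance
  ∂[3,4] = [4] − [3].
The resulting 4×6 matrix has rank 3, and its Smith normal form has invariant factors (1,1,1).

Boundary ∂_2: C_2 → C_1 sends each 2-simplex [p,q,r] to [q,r] − [p,r] + [p,q]. For instance
  ∂[1,2,4] = [2,4] − [1,4] + [1,2],
  ∂[1,2,3] = [2,3] − [1,3] + [1,2].
The 6×4 boundary matrix has rank 3 and Smith normal form diag(1,1,1).

Computing H_k = (kernel of ∂_k) / (image of ∂_{k+1}):

  H_0: rank C_0 − rank ∂_1 = 4 − 3 = 1, and the invariant factors of ∂_1 are all 1, so H_0 = Z.
  H_1: rank ker ∂_1 − rank ∂_2 = (6 − 3) − 3 = 0, and the invariant factors of ∂_2 are all 1, so H_1 = 0.
  H_2: rank ker ∂_2 − rank ∂_3 = (4 − 3) − 0 = 1, and there is no ∂_3, so H_2 = Z.

(K is a triangulation of the 2-sphere S^2.)

Hence the Betti numbers are b_0 = 1, b_1 = 0, b_2 = 1.

b_0 = 1, b_1 = 0, b_2 = 1.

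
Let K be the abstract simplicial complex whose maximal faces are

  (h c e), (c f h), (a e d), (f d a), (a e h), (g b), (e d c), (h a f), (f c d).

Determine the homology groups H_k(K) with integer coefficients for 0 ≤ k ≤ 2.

We work with the vertex ordering a < b < c < d < e < f < g < h. The simplices of K, each written with vertices in increasing order, are:

  0-simplices (8): a, b, c, d, e, f, g, h
  1-simplices (13): ad, ae, af, ah, bg, cd, ce, cf, ch, de, df, eh, fh
  2-simplices (8): ade, adf, aeh, afh, cde, cdf, ceh, cfh

giving chain groups C_0 ≅ Z^8, C_1 ≅ Z^13, C_2 ≅ Z^8.

Boundary ∂_1: C_1 → C_0 sends each edge [p,q] (with p < q) to q − p. For instance
  ∂ah = h − a.
This gives a 8×13 integer matrix of rank 6; reducing to Smith normal form yields diagonal entries (1,1,1,1,1,1).

∂_2: C_2 → C_1 acts by ∂[p,q,r] = [q,r] − [p,r] + [p,q]. For instance
  ∂aeh = eh − ah + ae,
  ∂ade = de − ae + ad.
The 13×8 boundary matrix has rank 7 and Smith normal form diag(1,1,1,1,1,1,1).

From H_k ≅ ker(∂_k) / im(∂_{k+1}) we obtain:

  H_0: rank C_0 − rank ∂_1 = 8 − 6 = 2, and the invariant factors of ∂_1 are all 1, so H_0 = Z^2.
  H_1: rank ker ∂_1 − rank ∂_2 = (13 − 6) − 7 = 0, and the invariant factors of ∂_2 are all 1, so H_1 = 0.
  H_2: rank ker ∂_2 − rank ∂_3 = (8 − 7) − 0 = 1, and there is no ∂_3, so H_2 = Z.

(K is a triangulation of the disjoint union of the 1-simplex and the 2-sphere S^2.)

H_0 ≅ Z^2,  H_1 = 0,  H_2 ≅ Z.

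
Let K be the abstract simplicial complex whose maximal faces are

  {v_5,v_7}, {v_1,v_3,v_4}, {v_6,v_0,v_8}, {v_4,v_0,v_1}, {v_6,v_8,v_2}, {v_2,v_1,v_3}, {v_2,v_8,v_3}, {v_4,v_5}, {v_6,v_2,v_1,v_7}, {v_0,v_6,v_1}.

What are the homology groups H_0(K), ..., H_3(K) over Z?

H_0 ≅ Z,  H_1 ≅ Z,  H_2 = 0,  H_3 = 0.

K has 9 vertices, 19 edges, 11 triangles, 1 3-simplex.
rank ∂_0 = 0, rank ∂_1 = 8 ⇒ b_0 = 9 − 0 − 8 = 1; all invariant factors of ∂_1 are 1 so no torsion. So H_0 = Z.
rank ∂_1 = 8, rank ∂_2 = 10 ⇒ b_1 = 19 − 8 − 10 = 1; all invariant factors of ∂_2 are 1 so no torsion. So H_1 = Z.
rank ∂_2 = 10, rank ∂_3 = 1 ⇒ b_2 = 11 − 10 − 1 = 0; all invariant factors of ∂_3 are 1 so no torsion. So H_2 = 0.
rank ∂_3 = 1, rank ∂_4 = 0 ⇒ b_3 = 1 − 1 − 0 = 0. So H_3 = 0.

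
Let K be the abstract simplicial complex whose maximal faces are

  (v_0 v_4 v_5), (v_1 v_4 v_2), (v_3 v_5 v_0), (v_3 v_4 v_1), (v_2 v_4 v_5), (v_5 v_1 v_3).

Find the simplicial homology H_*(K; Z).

H_0 = Z,  H_1 = Z,  H_2 = 0.

Order the vertices as v_0 < v_1 < v_2 < v_3 < v_4 < v_5. Listing each simplex with vertices in this order, K has dimension 2 with simplices:

  0-simplices (6): [v_0], [v_1], [v_2], [v_3], [v_4], [v_5]
  1-simplices (12): [v_0,v_3], [v_0,v_4], [v_0,v_5], [v_1,v_2], [v_1,v_3], [v_1,v_4], [v_1,v_5], [v_2,v_4], [v_2,v_5], [v_3,v_4], [v_3,v_5], [v_4,v_5]
  2-simplices (6): [v_0,v_3,v_5], [v_0,v_4,v_5], [v_1,v_2,v_4], [v_1,v_3,v_4], [v_1,v_3,v_5], [v_2,v_4,v_5]

so the chain groups are C_0 ≅ Z^6, C_1 ≅ Z^12, C_2 ≅ Z^6.

Boundary ∂_1: C_1 → C_0 sends each edge [p,q] (with p < q) to q − p. For instance
  ∂[v_1,v_4] = [v_4] − [v_1].
The resulting 6×12 matrix has rank 5, and its Smith normal form has invariant factors (1,1,1,1,1).

The boundary map ∂_2: C_2 → C_1 sends each 2-simplex [p,q,r] to [q,r] − [p,r] + [p,q]. For instance
  ∂[v_2,v_4,v_5] = [v_4,v_5] − [v_2,v_5] + [v_2,v_4],
  ∂[v_1,v_3,v_4] = [v_3,v_4] − [v_1,v_4] + [v_1,v_3].
The resulting 12×6 matrix has rank 6, and its Smith normal form has invariant factors (1,1,1,1,1,1).

From H_k ≅ ker(∂_k) / im(∂_{k+1}) we obtain:

  H_0: rank C_0 − rank ∂_1 = 6 − 5 = 1, and the invariant factors of ∂_1 are all 1, so H_0 = Z.
  H_1: rank ker ∂_1 − rank ∂_2 = (12 − 5) − 6 = 1, and the invariant factors of ∂_2 are all 1, so H_1 = Z.
  H_2: rank ker ∂_2 − rank ∂_3 = (6 − 6) − 0 = 0, and there is no ∂_3, so H_2 = 0.

As a check, the Euler characteristic is 6 − 12 + 6 = 0, which agrees with 1 − 1 + 0 = 0.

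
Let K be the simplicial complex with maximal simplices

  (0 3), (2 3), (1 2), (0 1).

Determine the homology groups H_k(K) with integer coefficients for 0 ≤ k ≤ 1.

We work with the vertex ordering 0 < 1 < 2 < 3. The simplices of K, each written with vertices in increasing order, are:

  0-simplices (4): [0], [1], [2], [3]
  1-simplices (4): [0,1], [0,3], [1,2], [2,3]

giving chain groups C_0 ≅ Z^4, C_1 ≅ Z^4.

Boundary ∂_1: C_1 → C_0 is given by ∂[p,q] = [q] − [p].
The resulting 4×4 matrix has rank 3, and its Smith normal form has invariant factors (1,1,1).

From H_k ≅ ker(∂_k) / im(∂_{k+1}) we obtain:

  H_0: rank C_0 − rank ∂_1 = 4 − 3 = 1, and the invariant factors of ∂_1 are all 1, so H_0 = Z.
  H_1: rank ker ∂_1 − rank ∂_2 = (4 − 3) − 0 = 1, and there is no ∂_2, so H_1 = Z.

As a check, the Euler characteristic is 4 − 4 = 0, which agrees with 1 − 1 = 0.
(K is a triangulation of the circle S^1.)

H_0 ≅ Z,  H_1 ≅ Z.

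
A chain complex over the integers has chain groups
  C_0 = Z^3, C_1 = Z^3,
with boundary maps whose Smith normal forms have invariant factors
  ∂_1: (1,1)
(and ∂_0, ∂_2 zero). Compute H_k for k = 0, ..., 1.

H_0: b_0 = 3 − 0 − 2 = 1; torsion from ∂_1 factors > 1: none. So H_0 ≅ Z.
H_1: b_1 = 3 − 2 − 0 = 1; torsion from ∂_2 factors > 1: none. So H_1 ≅ Z.

H_0 ≅ Z,  H_1 ≅ Z.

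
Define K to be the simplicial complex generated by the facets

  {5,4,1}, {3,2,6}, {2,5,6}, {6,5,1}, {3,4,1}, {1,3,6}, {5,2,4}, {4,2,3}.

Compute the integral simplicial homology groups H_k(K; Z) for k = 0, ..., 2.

H_0 = Z,  H_1 = 0,  H_2 = Z.

Fix the vertex order 1 < 2 < 3 < 4 < 5 < 6 and write every simplex with vertices in increasing order. Then dim K = 2 and the simplices of K are:

  0-simplices (6): [1], [2], [3], [4], [5], [6]
  1-simplices (12): [1,3], [1,4], [1,5], [1,6], [2,3], [2,4], [2,5], [2,6], [3,4], [3,6], [4,5], [5,6]
  2-simplices (8): [1,3,4], [1,3,6], [1,4,5], [1,5,6], [2,3,4], [2,3,6], [2,4,5], [2,5,6]

so the chain groups are C_0 ≅ Z^6, C_1 ≅ Z^12, C_2 ≅ Z^8.

∂_1: C_1 → C_0 sends each edge [p,q] (with p < q) to q − p. For instance
  ∂[4,5] = [5] − [4].
As a 6×12 matrix over Z this has rank 5, with invariant factors (1,1,1,1,1).

The boundary map ∂_2: C_2 → C_1 maps a triangle to the signed sum of its edges. For instance
  ∂[1,3,4] = [3,4] − [1,4] + [1,3],
  ∂[2,3,6] = [3,6] − [2,6] + [2,3].
The 12×8 boundary matrix has rank 7 and Smith normal form diag(1,1,1,1,1,1,1).

Reading off H_k = ker ∂_k / im ∂_{k+1}:

  H_0: rank C_0 − rank ∂_1 = 6 − 5 = 1, and the invariant factors of ∂_1 are all 1, so H_0 = Z.
  H_1: rank ker ∂_1 − rank ∂_2 = (12 − 5) − 7 = 0, and the invariant factors of ∂_2 are all 1, so H_1 = 0.
  H_2: rank ker ∂_2 − rank ∂_3 = (8 − 7) − 0 = 1, and there is no ∂_3, so H_2 = Z.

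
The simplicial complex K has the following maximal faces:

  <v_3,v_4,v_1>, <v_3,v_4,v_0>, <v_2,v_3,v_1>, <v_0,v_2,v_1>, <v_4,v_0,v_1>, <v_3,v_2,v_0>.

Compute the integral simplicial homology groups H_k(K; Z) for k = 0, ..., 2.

H_0 = Z,  H_1 = 0,  H_2 = Z.

K has 5 vertices, 9 edges, 6 triangles.
rank ∂_0 = 0, rank ∂_1 = 4 ⇒ b_0 = 5 − 0 − 4 = 1; all invariant factors of ∂_1 are 1 so no torsion. So H_0 = Z.
rank ∂_1 = 4, rank ∂_2 = 5 ⇒ b_1 = 9 − 4 − 5 = 0; all invariant factors of ∂_2 are 1 so no torsion. So H_1 = 0.
rank ∂_2 = 5, rank ∂_3 = 0 ⇒ b_2 = 6 − 5 − 0 = 1. So H_2 = Z.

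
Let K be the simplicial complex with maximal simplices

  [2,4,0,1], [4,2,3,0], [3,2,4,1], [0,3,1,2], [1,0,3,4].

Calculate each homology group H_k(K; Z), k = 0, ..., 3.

H_0 ≅ Z,  H_1 = 0,  H_2 = 0,  H_3 ≅ Z.

Order the vertices as 0 < 1 < 2 < 3 < 4. Listing each simplex with vertices in this order, K has dimension 3 with simplices:

  0-simplices (5): [0], [1], [2], [3], [4]
  1-simplices (10): [0,1], [0,2], [0,3], [0,4], [1,2], [1,3], [1,4], [2,3], [2,4], [3,4]
  2-simplices (10): [0,1,2], [0,1,3], [0,1,4], [0,2,3], [0,2,4], [0,3,4], [1,2,3], [1,2,4], [1,3,4], [2,3,4]
  3-simplices (5): [0,1,2,3], [0,1,2,4], [0,1,3,4], [0,2,3,4], [1,2,3,4]

giving chain groups C_0 ≅ Z^5, C_1 ≅ Z^10, C_2 ≅ Z^10, C_3 ≅ Z^5.

The boundary map ∂_1: C_1 → C_0 maps an edge to its endpoints' difference, ∂[p,q] = q − p. For instance
  ∂[0,2] = [2] − [0].
As a 5×10 matrix over Z this has rank 4, with invariant factors (1,1,1,1).

Boundary ∂_2: C_2 → C_1 acts by ∂[p,q,r] = [q,r] − [p,r] + [p,q]. For instance
  ∂[0,2,3] = [2,3] − [0,3] + [0,2],
  ∂[1,3,4] = [3,4] − [1,4] + [1,3].
This gives a 10×10 integer matrix of rank 6; reducing to Smith normal form yields diagonal entries (1,1,1,1,1,1).

The boundary map ∂_3: C_3 → C_2 sends each 3-simplex σ to the alternating sum Σ_i (−1)^i (σ with its i-th vertex removed). For instance
  ∂[0,1,2,3] = [1,2,3] − [0,2,3] + [0,1,3] − [0,1,2],
  ∂[0,1,2,4] = [1,2,4] − [0,2,4] + [0,1,4] − [0,1,2].
As a 10×5 matrix over Z this has rank 4, with invariant factors (1,1,1,1).

From H_k ≅ ker(∂_k) / im(∂_{k+1}) we obtain:

  H_0: rank C_0 − rank ∂_1 = 5 − 4 = 1, and the invariant factors of ∂_1 are all 1, so H_0 = Z.
  H_1: rank ker ∂_1 − rank ∂_2 = (10 − 4) − 6 = 0, and the invariant factors of ∂_2 are all 1, so H_1 = 0.
  H_2: rank ker ∂_2 − rank ∂_3 = (10 − 6) − 4 = 0, and the invariant factors of ∂_3 are all 1, so H_2 = 0.
  H_3: rank ker ∂_3 − rank ∂_4 = (5 − 4) − 0 = 1, and there is no ∂_4, so H_3 = Z.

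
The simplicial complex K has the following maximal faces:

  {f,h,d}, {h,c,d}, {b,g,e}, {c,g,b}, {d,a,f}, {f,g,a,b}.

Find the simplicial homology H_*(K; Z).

H_0 = Z,  H_1 = Z,  H_2 = 0,  H_3 = 0.

We work with the vertex ordering a < b < c < d < e < f < g < h. The simplices of K, each written with vertices in increasing order, are:

  0-simplices (8): a, b, c, d, e, f, g, h
  1-simplices (16): ab, ad, af, ag, bc, be, bf, bg, cd, cg, ch, df, dh, eg, fg, fh
  2-simplices (9): abf, abg, adf, afg, bcg, beg, bfg, cdh, dfh
  3-simplices (1): abfg

so the chain groups are C_0 ≅ Z^8, C_1 ≅ Z^16, C_2 ≅ Z^9, C_3 ≅ Z^1.

The boundary map ∂_1: C_1 → C_0 is given by ∂[p,q] = [q] − [p].
This gives a 8×16 integer matrix of rank 7; reducing to Smith normal form yields diagonal entries (1,1,1,1,1,1,1).

Boundary ∂_2: C_2 → C_1 maps a triangle to the signed sum of its edges. For instance
  ∂abg = bg − ag + ab,
  ∂abf = bf − af + ab.
The resulting 16×9 matrix has rank 8, and its Smith normal form has invariant factors (1,1,1,1,1,1,1,1).

Boundary ∂_3: C_3 → C_2 sends each 3-simplex σ to the alternating sum Σ_i (−1)^i (σ with its i-th vertex removed). For instance
  ∂abfg = bfg − afg + abg − abf.
The 9×1 boundary matrix has rank 1 and Smith normal form diag(1).

Reading off H_k = ker ∂_k / im ∂_{k+1}:

  H_0: rank C_0 − rank ∂_1 = 8 − 7 = 1, and the invariant factors of ∂_1 are all 1, so H_0 = Z.
  H_1: rank ker ∂_1 − rank ∂_2 = (16 − 7) − 8 = 1, and the invariant factors of ∂_2 are all 1, so H_1 = Z.
  H_2: rank ker ∂_2 − rank ∂_3 = (9 − 8) − 1 = 0, and the invariant factors of ∂_3 are all 1, so H_2 = 0.
  H_3: rank ker ∂_3 − rank ∂_4 = (1 − 1) − 0 = 0, and there is no ∂_4, so H_3 = 0.

As a check, the Euler characteristic is 8 − 16 + 9 − 1 = 0, which agrees with 1 − 1 + 0 − 0 = 0.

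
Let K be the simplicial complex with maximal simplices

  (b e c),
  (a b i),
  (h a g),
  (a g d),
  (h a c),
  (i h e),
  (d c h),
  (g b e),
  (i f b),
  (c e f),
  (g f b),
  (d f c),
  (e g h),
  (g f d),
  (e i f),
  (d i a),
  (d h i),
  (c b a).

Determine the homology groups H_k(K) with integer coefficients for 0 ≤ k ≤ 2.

Order the vertices as a < b < c < d < e < f < g < h < i. Listing each simplex with vertices in this order, K has dimension 2 with simplices:

  0-simplices (9): a, b, c, d, e, f, g, h, i
  1-simplices (27): ab, ac, ad, ag, ah, ai, bc, be, bf, bg, bi, cd, ce, cf, ch, df, dg, dh, di, ef, eg, eh, ei, fg, fi, gh, hi
  2-simplices (18): abc, abi, ach, adg, adi, agh, bce, beg, bfg, bfi, cdf, cdh, cef, dfg, dhi, efi, egh, ehi

Hence C_0 ≅ Z^9, C_1 ≅ Z^27, C_2 ≅ Z^18.

∂_1: C_1 → C_0 is given by ∂[p,q] = [q] − [p].
As a 9×27 matrix over Z this has rank 8, with invariant factors (1,1,1,1,1,1,1,1).

The boundary map ∂_2: C_2 → C_1 acts by ∂[p,q,r] = [q,r] − [p,r] + [p,q]. For instance
  ∂beg = eg − bg + be,
  ∂egh = gh − eh + eg.
This gives a 27×18 integer matrix of rank 18; reducing to Smith normal form yields diagonal entries (1,1,1,1,1,1,1,1,1,1,1,1,1,1,1,1,1,2).

From H_k ≅ ker(∂_k) / im(∂_{k+1}) we obtain:

  H_0: rank C_0 − rank ∂_1 = 9 − 8 = 1, and the invariant factors of ∂_1 are all 1, so H_0 = Z.
  H_1: rank ker ∂_1 − rank ∂_2 = (27 − 8) − 18 = 1, and ∂_2 has invariant factor 2 > 1, so H_1 = Z ⊕ Z/2.
  H_2: rank ker ∂_2 − rank ∂_3 = (18 − 18) − 0 = 0, and there is no ∂_3, so H_2 = 0.

H_0 = Z,  H_1 = Z ⊕ Z/2,  H_2 = 0.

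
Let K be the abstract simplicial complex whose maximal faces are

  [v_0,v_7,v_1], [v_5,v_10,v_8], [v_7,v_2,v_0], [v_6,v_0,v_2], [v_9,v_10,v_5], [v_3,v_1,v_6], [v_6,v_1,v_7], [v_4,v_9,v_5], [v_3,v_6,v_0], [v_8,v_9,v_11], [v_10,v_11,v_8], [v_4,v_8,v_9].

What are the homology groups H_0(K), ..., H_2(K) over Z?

Order the vertices as v_0 < v_1 < v_2 < v_3 < v_4 < v_5 < v_6 < v_7 < v_8 < v_9 < v_10 < v_11. Listing each simplex with vertices in this order, K has dimension 2 with simplices:

  0-simplices (12): [v_0], [v_1], [v_2], [v_3], [v_4], [v_5], [v_6], [v_7], [v_8], [v_9], [v_10], [v_11]
  1-simplices (24): (24 of them)
  2-simplices (12): (12 of them)

so the chain groups are C_0 ≅ Z^12, C_1 ≅ Z^24, C_2 ≅ Z^12.

Boundary ∂_1: C_1 → C_0 sends each edge [p,q] (with p < q) to q − p. For instance
  ∂[v_1,v_6] = [v_6] − [v_1].
The 12×24 boundary matrix has rank 10 and Smith normal form diag(1,1,1,1,1,1,1,1,1,1).

The boundary map ∂_2: C_2 → C_1 maps a triangle to the signed sum of its edges. For instance
  ∂[v_1,v_6,v_7] = [v_6,v_7] − [v_1,v_7] + [v_1,v_6],
  ∂[v_0,v_1,v_7] = [v_1,v_7] − [v_0,v_7] + [v_0,v_1].
The resulting 24×12 matrix has rank 12, and its Smith normal form has invariant factors (1,1,1,1,1,1,1,1,1,1,1,1).

From H_k ≅ ker(∂_k) / im(∂_{k+1}) we obtain:

  H_0: rank C_0 − rank ∂_1 = 12 − 10 = 2, and the invariant factors of ∂_1 are all 1, so H_0 ≅ Z^2.
  H_1: rank ker ∂_1 − rank ∂_2 = (24 − 10) − 12 = 2, and the invariant factors of ∂_2 are all 1, so H_1 ≅ Z^2.
  H_2: rank ker ∂_2 − rank ∂_3 = (12 − 12) − 0 = 0, and there is no ∂_3, so H_2 ≅ 0.

H_0 = Z^2,  H_1 = Z^2,  H_2 = 0.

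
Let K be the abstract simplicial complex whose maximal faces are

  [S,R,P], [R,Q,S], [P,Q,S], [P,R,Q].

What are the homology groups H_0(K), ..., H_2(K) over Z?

Fix the vertex order P < Q < R < S and write every simplex with vertices in increasing order. Then dim K = 2 and the simplices of K are:

  0-simplices (4): P, Q, R, S
  1-simplices (6): PQ, PR, PS, QR, QS, RS
  2-simplices (4): PQR, PQS, PRS, QRS

Hence C_0 ≅ Z^4, C_1 ≅ Z^6, C_2 ≅ Z^4.

∂_1: C_1 → C_0 is given by ∂[p,q] = [q] − [p]. For instance
  ∂QR = R − Q.
As a 4×6 matrix over Z this has rank 3, with invariant factors (1,1,1).

The boundary map ∂_2: C_2 → C_1 sends each 2-simplex [p,q,r] to [q,r] − [p,r] + [p,q]. For instance
  ∂PRS = RS − PS + PR,
  ∂PQS = QS − PS + PQ.
The 6×4 boundary matrix has rank 3 and Smith normal form diag(1,1,1).

Now H_k = ker ∂_k / im ∂_{k+1}, so:

  H_0: rank C_0 − rank ∂_1 = 4 − 3 = 1, and the invariant factors of ∂_1 are all 1, so H_0 = Z.
  H_1: rank ker ∂_1 − rank ∂_2 = (6 − 3) − 3 = 0, and the invariant factors of ∂_2 are all 1, so H_1 = 0.
  H_2: rank ker ∂_2 − rank ∂_3 = (4 − 3) − 0 = 1, and there is no ∂_3, so H_2 = Z.

H_0 ≅ Z,  H_1 = 0,  H_2 ≅ Z.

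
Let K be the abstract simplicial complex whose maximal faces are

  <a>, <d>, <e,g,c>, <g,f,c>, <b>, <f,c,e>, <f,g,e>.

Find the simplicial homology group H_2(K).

H_2 = Z.

Take the total order a < b < c < d < e < f < g on the vertex set. Then K (dimension 2) consists of the simplices:

  0-simplices (7): a, b, c, d, e, f, g
  1-simplices (6): ce, cf, cg, ef, eg, fg
  2-simplices (4): cef, ceg, cfg, efg

Hence C_0 ≅ Z^7, C_1 ≅ Z^6, C_2 ≅ Z^4.

∂_1: C_1 → C_0 maps an edge to its endpoints' difference, ∂[p,q] = q − p.
As a 7×6 matrix over Z this has rank 3, with invariant factors (1,1,1).

The boundary map ∂_2: C_2 → C_1 maps a triangle to the signed sum of its edges. For instance
  ∂efg = fg − eg + ef,
  ∂ceg = eg − cg + ce.
The resulting 6×4 matrix has rank 3, and its Smith normal form has invariant factors (1,1,1).

Reading off H_k = ker ∂_k / im ∂_{k+1}:

  H_2: rank ker ∂_2 − rank ∂_3 = (4 − 3) − 0 = 1, and there is no ∂_3, so H_2 ≅ Z.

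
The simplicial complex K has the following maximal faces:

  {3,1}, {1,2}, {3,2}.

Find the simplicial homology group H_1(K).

H_1 = Z.

Order the vertices as 1 < 2 < 3. Listing each simplex with vertices in this order, K has dimension 1 with simplices:

  0-simplices (3): [1], [2], [3]
  1-simplices (3): [1,2], [1,3], [2,3]

giving chain groups C_0 ≅ Z^3, C_1 ≅ Z^3.

The boundary map ∂_1: C_1 → C_0 maps an edge to its endpoints' difference, ∂[p,q] = q − p. For instance
  ∂[2,3] = [3] − [2].
The 3×3 boundary matrix has rank 2 and Smith normal form diag(1,1).

Computing H_k = (kernel of ∂_k) / (image of ∂_{k+1}):

  H_1: rank ker ∂_1 − rank ∂_2 = (3 − 2) − 0 = 1, and there is no ∂_2, so H_1 = Z.

(K is a triangulation of the circle S^1.)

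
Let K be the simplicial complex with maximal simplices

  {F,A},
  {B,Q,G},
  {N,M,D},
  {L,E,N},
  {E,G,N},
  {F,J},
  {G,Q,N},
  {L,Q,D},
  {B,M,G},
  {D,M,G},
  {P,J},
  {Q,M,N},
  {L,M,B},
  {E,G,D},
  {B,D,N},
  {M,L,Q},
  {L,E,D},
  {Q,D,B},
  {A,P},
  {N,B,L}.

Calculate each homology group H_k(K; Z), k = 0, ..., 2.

H_0 ≅ Z^2,  H_1 ≅ Z^3,  H_2 ≅ Z.

Take the total order A < B < D < E < F < G < J < L < M < N < P < Q on the vertex set. Then K (dimension 2) consists of the simplices:

  0-simplices (12): A, B, D, E, F, G, J, L, M, N, P, Q
  1-simplices (28): AF, AP, BD, BG, BL, BM, BN, BQ, DE, DG, DL, DM, DN, DQ, EG, EL, EN, FJ, GM, GN, GQ, JP, LM, LN, LQ, MN, MQ, NQ
  2-simplices (16): BDN, BDQ, BGM, BGQ, BLM, BLN, DEG, DEL, DGM, DLQ, DMN, EGN, ELN, GNQ, LMQ, MNQ

giving chain groups C_0 ≅ Z^12, C_1 ≅ Z^28, C_2 ≅ Z^16.

The boundary map ∂_1: C_1 → C_0 maps an edge to its endpoints' difference, ∂[p,q] = q − p.
The 12×28 boundary matrix has rank 10 and Smith normal form diag(1,1,1,1,1,1,1,1,1,1).

∂_2: C_2 → C_1 acts by ∂[p,q,r] = [q,r] − [p,r] + [p,q]. For instance
  ∂DLQ = LQ − DQ + DL,
  ∂BLN = LN − BN + BL.
As a 28×16 matrix over Z this has rank 15, with invariant factors (1,1,1,1,1,1,1,1,1,1,1,1,1,1,1).

Computing H_k = (kernel of ∂_k) / (image of ∂_{k+1}):

  H_0: rank C_0 − rank ∂_1 = 12 − 10 = 2, and the invariant factors of ∂_1 are all 1, so H_0 ≅ Z^2.
  H_1: rank ker ∂_1 − rank ∂_2 = (28 − 10) − 15 = 3, and the invariant factors of ∂_2 are all 1, so H_1 ≅ Z^3.
  H_2: rank ker ∂_2 − rank ∂_3 = (16 − 15) − 0 = 1, and there is no ∂_3, so H_2 ≅ Z.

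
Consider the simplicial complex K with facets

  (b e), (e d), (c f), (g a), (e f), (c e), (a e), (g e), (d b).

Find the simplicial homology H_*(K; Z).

Fix the vertex order a < b < c < d < e < f < g and write every simplex with vertices in increasing order. Then dim K = 1 and the simplices of K are:

  0-simplices (7): a, b, c, d, e, f, g
  1-simplices (9): ae, ag, bd, be, ce, cf, de, ef, eg

so the chain groups are C_0 ≅ Z^7, C_1 ≅ Z^9.

The boundary map ∂_1: C_1 → C_0 is given by ∂[p,q] = [q] − [p].
As a 7×9 matrix over Z this has rank 6, with invariant factors (1,1,1,1,1,1).

Computing H_k = (kernel of ∂_k) / (image of ∂_{k+1}):

  H_0: rank C_0 − rank ∂_1 = 7 − 6 = 1, and the invariant factors of ∂_1 are all 1, so H_0 = Z.
  H_1: rank ker ∂_1 − rank ∂_2 = (9 − 6) − 0 = 3, and there is no ∂_2, so H_1 = Z^3.

As a check, the Euler characteristic is 7 − 9 = -2, which agrees with 1 − 3 = -2.

H_0 = Z,  H_1 = Z^3.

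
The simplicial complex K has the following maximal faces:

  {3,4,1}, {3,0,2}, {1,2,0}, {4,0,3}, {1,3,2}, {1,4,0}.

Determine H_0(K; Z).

Order the vertices as 0 < 1 < 2 < 3 < 4. Listing each simplex with vertices in this order, K has dimension 2 with simplices:

  0-simplices (5): [0], [1], [2], [3], [4]
  1-simplices (9): [0,1], [0,2], [0,3], [0,4], [1,2], [1,3], [1,4], [2,3], [3,4]
  2-simplices (6): [0,1,2], [0,1,4], [0,2,3], [0,3,4], [1,2,3], [1,3,4]

giving chain groups C_0 ≅ Z^5, C_1 ≅ Z^9, C_2 ≅ Z^6.

The boundary map ∂_1: C_1 → C_0 sends each edge [p,q] (with p < q) to q − p. For instance
  ∂[0,1] = [1] − [0].
The resulting 5×9 matrix has rank 4, and its Smith normal form has invariant factors (1,1,1,1).

∂_2: C_2 → C_1 maps a triangle to the signed sum of its edges. For instance
  ∂[0,1,2] = [1,2] − [0,2] + [0,1],
  ∂[0,2,3] = [2,3] − [0,3] + [0,2].
The 9×6 boundary matrix has rank 5 and Smith normal form diag(1,1,1,1,1).

Reading off H_k = ker ∂_k / im ∂_{k+1}:

  H_0: rank C_0 − rank ∂_1 = 5 − 4 = 1, and the invariant factors of ∂_1 are all 1, so H_0 = Z.

H_0 ≅ Z.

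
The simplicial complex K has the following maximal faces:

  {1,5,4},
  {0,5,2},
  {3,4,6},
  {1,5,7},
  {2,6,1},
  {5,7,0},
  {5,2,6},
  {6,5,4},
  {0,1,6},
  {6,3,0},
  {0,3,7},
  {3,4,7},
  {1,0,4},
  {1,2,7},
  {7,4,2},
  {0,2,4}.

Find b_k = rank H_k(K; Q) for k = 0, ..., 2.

Take the total order 0 < 1 < 2 < 3 < 4 < 5 < 6 < 7 on the vertex set. Then K (dimension 2) consists of the simplices:

  0-simplices (8): [0], [1], [2], [3], [4], [5], [6], [7]
  1-simplices (24): (24 of them)
  2-simplices (16): [0,1,4], [0,1,6], [0,2,4], [0,2,5], [0,3,6], [0,3,7], [0,5,7], [1,2,6], [1,2,7], [1,4,5], [1,5,7], [2,4,7], [2,5,6], [3,4,6], [3,4,7], [4,5,6]

Hence C_0 ≅ Z^8, C_1 ≅ Z^24, C_2 ≅ Z^16.

∂_1: C_1 → C_0 is given by ∂[p,q] = [q] − [p]. For instance
  ∂[4,7] = [7] − [4].
The resulting 8×24 matrix has rank 7, and its Smith normal form has invariant factors (1,1,1,1,1,1,1).

∂_2: C_2 → C_1 sends each 2-simplex [p,q,r] to [q,r] − [p,r] + [p,q]. For instance
  ∂[1,2,6] = [2,6] − [1,6] + [1,2],
  ∂[0,2,4] = [2,4] − [0,4] + [0,2].
As a 24×16 matrix over Z this has rank 15, with invariant factors (1,1,1,1,1,1,1,1,1,1,1,1,1,1,1).

Computing H_k = (kernel of ∂_k) / (image of ∂_{k+1}):

  H_0: rank C_0 − rank ∂_1 = 8 − 7 = 1, and the invariant factors of ∂_1 are all 1, so H_0 ≅ Z.
  H_1: rank ker ∂_1 − rank ∂_2 = (24 − 7) − 15 = 2, and the invariant factors of ∂_2 are all 1, so H_1 ≅ Z^2.
  H_2: rank ker ∂_2 − rank ∂_3 = (16 − 15) − 0 = 1, and there is no ∂_3, so H_2 ≅ Z.

Hence the Betti numbers are b_0 = 1, b_1 = 2, b_2 = 1.

b_0 = 1, b_1 = 2, b_2 = 1.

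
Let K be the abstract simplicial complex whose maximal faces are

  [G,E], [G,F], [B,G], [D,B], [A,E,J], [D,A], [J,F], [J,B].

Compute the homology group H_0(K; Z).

H_0 = Z.

Fix the vertex order A < B < D < E < F < G < J and write every simplex with vertices in increasing order. Then dim K = 2 and the simplices of K are:

  0-simplices (7): A, B, D, E, F, G, J
  1-simplices (10): AD, AE, AJ, BD, BG, BJ, EG, EJ, FG, FJ
  2-simplices (1): AEJ

so the chain groups are C_0 ≅ Z^7, C_1 ≅ Z^10, C_2 ≅ Z^1.

∂_1: C_1 → C_0 sends each edge [p,q] (with p < q) to q − p. For instance
  ∂BG = G − B.
As a 7×10 matrix over Z this has rank 6, with invariant factors (1,1,1,1,1,1).

The boundary map ∂_2: C_2 → C_1 acts by ∂[p,q,r] = [q,r] − [p,r] + [p,q]. For instance
  ∂AEJ = EJ − AJ + AE.
This gives a 10×1 integer matrix of rank 1; reducing to Smith normal form yields diagonal entries (1).

Computing H_k = (kernel of ∂_k) / (image of ∂_{k+1}):

  H_0: rank C_0 − rank ∂_1 = 7 − 6 = 1, and the invariant factors of ∂_1 are all 1, so H_0 ≅ Z.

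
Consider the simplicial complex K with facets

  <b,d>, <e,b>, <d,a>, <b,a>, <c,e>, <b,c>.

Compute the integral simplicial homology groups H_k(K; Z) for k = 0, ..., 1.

H_0 ≅ Z,  H_1 ≅ Z^2.

We work with the vertex ordering a < b < c < d < e. The simplices of K, each written with vertices in increasing order, are:

  0-simplices (5): a, b, c, d, e
  1-simplices (6): ab, ad, bc, bd, be, ce

Hence C_0 ≅ Z^5, C_1 ≅ Z^6.

Boundary ∂_1: C_1 → C_0 sends each edge [p,q] (with p < q) to q − p. For instance
  ∂bc = c − b.
This gives a 5×6 integer matrix of rank 4; reducing to Smith normal form yields diagonal entries (1,1,1,1).

From H_k ≅ ker(∂_k) / im(∂_{k+1}) we obtain:

  H_0: rank C_0 − rank ∂_1 = 5 − 4 = 1, and the invariant factors of ∂_1 are all 1, so H_0 = Z.
  H_1: rank ker ∂_1 − rank ∂_2 = (6 − 4) − 0 = 2, and there is no ∂_2, so H_1 = Z^2.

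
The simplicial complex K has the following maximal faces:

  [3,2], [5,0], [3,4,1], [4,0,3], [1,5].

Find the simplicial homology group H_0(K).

We work with the vertex ordering 0 < 1 < 2 < 3 < 4 < 5. The simplices of K, each written with vertices in increasing order, are:

  0-simplices (6): [0], [1], [2], [3], [4], [5]
  1-simplices (8): [0,3], [0,4], [0,5], [1,3], [1,4], [1,5], [2,3], [3,4]
  2-simplices (2): [0,3,4], [1,3,4]

Hence C_0 ≅ Z^6, C_1 ≅ Z^8, C_2 ≅ Z^2.

The boundary map ∂_1: C_1 → C_0 sends each edge [p,q] (with p < q) to q − p.
The resulting 6×8 matrix has rank 5, and its Smith normal form has invariant factors (1,1,1,1,1).

The boundary map ∂_2: C_2 → C_1 maps a triangle to the signed sum of its edges. For instance
  ∂[1,3,4] = [3,4] − [1,4] + [1,3],
  ∂[0,3,4] = [3,4] − [0,4] + [0,3].
As a 8×2 matrix over Z this has rank 2, with invariant factors (1,1).

Computing H_k = (kernel of ∂_k) / (image of ∂_{k+1}):

  H_0: rank C_0 − rank ∂_1 = 6 − 5 = 1, and the invariant factors of ∂_1 are all 1, so H_0 = Z.

H_0 ≅ Z.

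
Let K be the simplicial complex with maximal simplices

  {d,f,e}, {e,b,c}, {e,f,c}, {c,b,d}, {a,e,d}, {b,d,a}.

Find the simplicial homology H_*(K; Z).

Fix the vertex order a < b < c < d < e < f and write every simplex with vertices in increasing order. Then dim K = 2 and the simplices of K are:

  0-simplices (6): a, b, c, d, e, f
  1-simplices (12): ab, ad, ae, bc, bd, be, cd, ce, cf, de, df, ef
  2-simplices (6): abd, ade, bcd, bce, cef, def

giving chain groups C_0 ≅ Z^6, C_1 ≅ Z^12, C_2 ≅ Z^6.

∂_1: C_1 → C_0 maps an edge to its endpoints' difference, ∂[p,q] = q − p. For instance
  ∂cd = d − c.
As a 6×12 matrix over Z this has rank 5, with invariant factors (1,1,1,1,1).

The boundary map ∂_2: C_2 → C_1 maps a triangle to the signed sum of its edges. For instance
  ∂def = ef − df + de,
  ∂bce = ce − be + bc.
The resulting 12×6 matrix has rank 6, and its Smith normal form has invariant factors (1,1,1,1,1,1).

Reading off H_k = ker ∂_k / im ∂_{k+1}:

  H_0: rank C_0 − rank ∂_1 = 6 − 5 = 1, and the invariant factors of ∂_1 are all 1, so H_0 ≅ Z.
  H_1: rank ker ∂_1 − rank ∂_2 = (12 − 5) − 6 = 1, and the invariant factors of ∂_2 are all 1, so H_1 ≅ Z.
  H_2: rank ker ∂_2 − rank ∂_3 = (6 − 6) − 0 = 0, and there is no ∂_3, so H_2 ≅ 0.

As a check, the Euler characteristic is 6 − 12 + 6 = 0, which agrees with 1 − 1 + 0 = 0.

H_0 = Z,  H_1 = Z,  H_2 = 0.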